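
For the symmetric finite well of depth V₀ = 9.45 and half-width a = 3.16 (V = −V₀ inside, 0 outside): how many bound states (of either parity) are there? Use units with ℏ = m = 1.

N = 9

The dimensionless depth is z₀ = a√(2mV₀)/ℏ = 3.16 × √(18.90) = 13.74.
A new bound state (alternating even/odd) appears each time z₀ passes a multiple of π/2, so N = ⌊2z₀/π⌋ + 1 = ⌊8.746⌋ + 1 = 9.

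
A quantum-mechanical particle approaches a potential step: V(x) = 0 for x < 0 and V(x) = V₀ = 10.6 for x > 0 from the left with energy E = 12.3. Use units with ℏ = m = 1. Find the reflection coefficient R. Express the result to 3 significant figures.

R = 0.210

The wavenumbers are k₁ = √(2mE)/ℏ = 4.960 on the left and k₂ = √(2m(E − V₀))/ℏ = 1.844 on the right.
Matching ψ and ψ′ at x = 0 gives r = (k₁ − k₂)/(k₁ + k₂), so R = r² = 0.2097 and T = 1 − R = 0.7903.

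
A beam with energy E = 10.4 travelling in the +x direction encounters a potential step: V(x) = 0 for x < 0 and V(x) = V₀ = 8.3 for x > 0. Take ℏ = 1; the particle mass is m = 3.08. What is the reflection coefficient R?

On each side the TISE gives plane waves with k = √(2m(E − V))/ℏ: k₁ = √(2·3.08·10.4) = 8.004, k₂ = √(2·3.08·2.1) = 3.597.
Continuity of ψ and ψ′ at the step yields the reflection amplitude r = (k₁ − k₂)/(k₁ + k₂) = 0.3799; thus R = |r|² = 0.1443, T = 0.8557.

R = 0.144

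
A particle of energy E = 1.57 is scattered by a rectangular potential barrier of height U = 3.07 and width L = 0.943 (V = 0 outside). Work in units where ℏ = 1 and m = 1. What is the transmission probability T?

T = 0.141

E < U: inside the barrier ψ ∝ e^{±κx} with κ = √(2m(U − E))/ℏ = 1.732.
κL = 1.633, sinh(κL) = 2.463.
The exact tunnelling result is T⁻¹ = 1 + U² sinh²(κL) / [4E(U − E)] = 7.069, so T = 0.141.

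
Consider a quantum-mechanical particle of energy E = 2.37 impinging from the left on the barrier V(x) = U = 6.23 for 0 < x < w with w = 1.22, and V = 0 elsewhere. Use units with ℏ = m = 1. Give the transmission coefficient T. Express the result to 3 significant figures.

E < U: inside the barrier ψ ∝ e^{±κx} with κ = √(2m(U − E))/ℏ = 2.778.
κw = 3.390, sinh(κw) = 14.81.
The exact tunnelling result is T⁻¹ = 1 + U² sinh²(κw) / [4E(U − E)] = 233.7, so T = 0.00428.

T = 0.00428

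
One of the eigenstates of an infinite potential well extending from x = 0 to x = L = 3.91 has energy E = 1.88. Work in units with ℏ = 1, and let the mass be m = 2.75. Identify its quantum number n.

For an infinite well E_n = n²π²ℏ²/(2mL²), so n = (L/πℏ)√(2mE).
n = (3.91/π) × √(2 × 2.75 × 1.88) = 4.002 → n = 4.

n = 4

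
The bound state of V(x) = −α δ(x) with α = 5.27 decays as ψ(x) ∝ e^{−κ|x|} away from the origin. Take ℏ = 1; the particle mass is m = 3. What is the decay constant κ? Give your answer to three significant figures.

Integrate −(ℏ²/2m)ψ'' − αδ(x)ψ = Eψ from −ε to +ε: the ψ'' term gives ψ'(0⁺) − ψ'(0⁻) and the δ term gives −(2mα/ℏ²)ψ(0).
With ψ ∝ e^{−κ|x|} this yields −2κ = −2mα/ℏ², so κ = mα/ℏ² = 15.81.

κ = 15.8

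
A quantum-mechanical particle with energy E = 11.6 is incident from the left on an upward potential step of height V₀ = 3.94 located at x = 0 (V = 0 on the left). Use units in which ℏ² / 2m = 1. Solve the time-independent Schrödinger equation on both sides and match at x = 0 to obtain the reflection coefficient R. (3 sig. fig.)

On each side the TISE gives plane waves with k = √(2m(E − V))/ℏ: k₁ = √(2·½·11.6) = 3.406, k₂ = √(2·½·7.66) = 2.768.
Matching ψ and ψ′ at x = 0 gives r = (k₁ − k₂)/(k₁ + k₂), so R = r² = 0.01069 and T = 1 − R = 0.9893.

R = 0.0107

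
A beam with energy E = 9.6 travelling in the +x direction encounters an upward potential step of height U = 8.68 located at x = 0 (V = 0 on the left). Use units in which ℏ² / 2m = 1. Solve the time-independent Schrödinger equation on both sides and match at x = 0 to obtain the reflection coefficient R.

The wavenumbers are k₁ = √(2mE)/ℏ = 3.098 on the left and k₂ = √(2m(E − U))/ℏ = 0.9592 on the right.
Continuity of ψ and ψ′ at the step yields the reflection amplitude r = (k₁ − k₂)/(k₁ + k₂) = 0.5272; thus R = |r|² = 0.2780, T = 0.7220.

R = 0.278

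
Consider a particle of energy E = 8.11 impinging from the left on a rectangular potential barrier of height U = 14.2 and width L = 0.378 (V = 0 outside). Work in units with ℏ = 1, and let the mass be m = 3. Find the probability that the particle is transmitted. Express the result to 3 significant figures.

T = 0.0398

E < U: inside the barrier ψ ∝ e^{±κx} with κ = √(2m(U − E))/ℏ = 6.045.
κL = 2.285, sinh(κL) = 4.862.
The exact tunnelling result is T⁻¹ = 1 + U² sinh²(κL) / [4E(U − E)] = 25.12, so T = 0.0398.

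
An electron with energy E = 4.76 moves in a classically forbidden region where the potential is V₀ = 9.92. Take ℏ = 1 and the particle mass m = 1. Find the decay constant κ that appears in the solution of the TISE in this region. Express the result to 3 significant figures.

Since E < V₀ the TISE in this region is ψ'' = κ²ψ with κ = √(2m(V₀ − E))/ℏ.
κ = √(2 × 1 × 5.16) = 3.212.

κ = 3.21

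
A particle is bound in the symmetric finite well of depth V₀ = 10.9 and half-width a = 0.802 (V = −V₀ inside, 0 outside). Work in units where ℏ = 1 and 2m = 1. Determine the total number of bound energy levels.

N = 2

Define the well-strength parameter z₀ = (a/ℏ)√(2mV₀) = 0.802 × √(2·0.5·10.9) = 2.648.
The even/odd transcendental equations gain one root per π/2 in z₀, giving N = 1 + ⌊2z₀/π⌋ = 1 + ⌊1.686⌋ = 2.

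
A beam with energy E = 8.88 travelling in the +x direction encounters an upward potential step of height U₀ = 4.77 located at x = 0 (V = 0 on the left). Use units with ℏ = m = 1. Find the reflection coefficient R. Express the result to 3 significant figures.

On each side the TISE gives plane waves with k = √(2m(E − V))/ℏ: k₁ = √(2·1·8.88) = 4.214, k₂ = √(2·1·4.11) = 2.867.
Matching ψ and ψ′ at x = 0 gives r = (k₁ − k₂)/(k₁ + k₂), so R = r² = 0.03619 and T = 1 − R = 0.9638.

R = 0.0362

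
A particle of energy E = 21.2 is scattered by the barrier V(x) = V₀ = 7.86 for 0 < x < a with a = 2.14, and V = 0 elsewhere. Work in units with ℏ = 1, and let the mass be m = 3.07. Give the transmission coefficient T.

Above the barrier the interior wavenumber is k₂ = √(2m(E − V₀))/ℏ = 9.050, giving phase k₂a = 19.37.
Matching at both interfaces gives T⁻¹ = 1 + V₀² sin²(k₂a) / [4E(E − V₀)] = 1.013, hence T = 0.987.

T = 0.987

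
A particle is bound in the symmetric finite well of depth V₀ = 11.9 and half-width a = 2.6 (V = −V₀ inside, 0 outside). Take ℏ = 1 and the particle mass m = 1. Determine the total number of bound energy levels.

N = 9

The dimensionless depth is z₀ = a√(2mV₀)/ℏ = 2.6 × √(23.80) = 12.68.
A new bound state (alternating even/odd) appears each time z₀ passes a multiple of π/2, so N = ⌊2z₀/π⌋ + 1 = ⌊8.075⌋ + 1 = 9.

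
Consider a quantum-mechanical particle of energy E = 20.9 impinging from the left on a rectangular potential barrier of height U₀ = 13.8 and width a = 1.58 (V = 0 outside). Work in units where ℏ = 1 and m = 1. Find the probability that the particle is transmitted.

T = 0.968

E > U₀: inside the barrier k₂ = √(2m(E − U₀))/ℏ = 3.768, k₂a = 5.954.
Matching at both interfaces gives T⁻¹ = 1 + U₀² sin²(k₂a) / [4E(E − U₀)] = 1.034, hence T = 0.968.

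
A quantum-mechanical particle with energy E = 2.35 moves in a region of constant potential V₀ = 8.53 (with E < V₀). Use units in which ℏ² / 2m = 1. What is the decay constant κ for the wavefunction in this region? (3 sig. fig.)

Since E < V₀ the TISE in this region is ψ'' = κ²ψ with κ = √(2m(V₀ − E))/ℏ.
κ = √(2 × 0.5 × 6.18) = 2.486.

κ = 2.49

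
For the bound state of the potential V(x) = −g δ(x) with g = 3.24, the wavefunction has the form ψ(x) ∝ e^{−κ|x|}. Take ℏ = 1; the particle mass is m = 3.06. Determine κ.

Integrating the TISE across x = 0 gives the cusp condition ψ'(0⁺) − ψ'(0⁻) = −(2mg/ℏ²)ψ(0).
With ψ ∝ e^{−κ|x|} this yields −2κ = −2mg/ℏ², so κ = mg/ℏ² = 9.914.

κ = 9.91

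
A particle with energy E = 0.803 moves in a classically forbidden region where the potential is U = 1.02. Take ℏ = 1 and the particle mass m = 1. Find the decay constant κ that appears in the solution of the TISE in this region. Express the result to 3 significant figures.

Since E < U the TISE in this region is ψ'' = κ²ψ with κ = √(2m(U − E))/ℏ.
κ = √(2 × 1 × 0.217) = 0.6588.

κ = 0.659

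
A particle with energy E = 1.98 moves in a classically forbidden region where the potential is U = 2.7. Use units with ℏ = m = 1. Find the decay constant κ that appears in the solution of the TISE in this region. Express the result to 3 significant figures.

Since E < U the TISE in this region is ψ'' = κ²ψ with κ = √(2m(U − E))/ℏ.
κ = √(2 × 1 × 0.72) = 1.200.

κ = 1.20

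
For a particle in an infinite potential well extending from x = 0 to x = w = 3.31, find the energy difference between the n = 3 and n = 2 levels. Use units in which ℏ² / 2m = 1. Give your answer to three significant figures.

E_n = n²π²ℏ²/(2mw²), so ΔE = (3² − 2²) π²ℏ²/(2mw²).
ΔE = 5 × π² / (2 × 0.5 × 3.31²) = 4.504.

ΔE = 4.50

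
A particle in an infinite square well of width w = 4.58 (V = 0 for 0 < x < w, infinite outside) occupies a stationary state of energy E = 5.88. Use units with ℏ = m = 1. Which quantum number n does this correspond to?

From E_n = n²π²ℏ²/(2mw²) invert to n = √(2mw²E)/(πℏ).
n = (4.58/π) × √(2 × 1 × 5.88) = 4.999 → n = 5.

n = 5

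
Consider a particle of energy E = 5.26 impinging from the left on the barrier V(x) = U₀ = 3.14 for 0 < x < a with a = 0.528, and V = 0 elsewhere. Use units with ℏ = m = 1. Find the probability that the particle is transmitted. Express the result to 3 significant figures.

T = 0.852

E > U₀: inside the barrier k₂ = √(2m(E − U₀))/ℏ = 2.059, k₂a = 1.087.
T = [1 + U₀² sin²(k₂a) / (4E(E − U₀))]⁻¹ = 1/1.173 = 0.852.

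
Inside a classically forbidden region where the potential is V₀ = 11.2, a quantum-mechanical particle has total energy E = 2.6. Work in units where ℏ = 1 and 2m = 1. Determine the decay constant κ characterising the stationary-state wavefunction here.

κ = 2.93

Since E < V₀ the TISE in this region is ψ'' = κ²ψ with κ = √(2m(V₀ − E))/ℏ.
κ = √(2 × 0.5 × 8.6) = 2.933.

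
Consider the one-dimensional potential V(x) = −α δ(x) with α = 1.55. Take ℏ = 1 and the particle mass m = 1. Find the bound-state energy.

E = -1.20

For x ≠ 0 the bound state is ψ ∝ e^{−κ|x|}; integrating the TISE across the delta gives the cusp condition 2κ = 2mα/ℏ², so κ = 1.550.
Then E = −ℏ²κ²/(2m) = −mα²/(2ℏ²) = -1.201.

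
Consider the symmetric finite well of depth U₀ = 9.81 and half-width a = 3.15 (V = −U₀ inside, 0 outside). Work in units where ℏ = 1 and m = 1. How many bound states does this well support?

N = 9

The dimensionless depth is z₀ = a√(2mU₀)/ℏ = 3.15 × √(19.62) = 13.95.
The even/odd transcendental equations gain one root per π/2 in z₀, giving N = 1 + ⌊2z₀/π⌋ = 1 + ⌊8.883⌋ = 9.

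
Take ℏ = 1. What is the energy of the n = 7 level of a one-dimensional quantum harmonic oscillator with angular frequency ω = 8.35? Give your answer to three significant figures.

E = 62.6

The oscillator eigenvalues are E_n = ℏω(n + ½), so E_7 = 8.35 × 7.5 = 62.63.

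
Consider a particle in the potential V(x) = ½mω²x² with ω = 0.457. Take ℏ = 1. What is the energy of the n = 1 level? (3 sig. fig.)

The oscillator eigenvalues are E_n = ℏω(n + ½), so E_1 = 0.457 × 1.5 = 0.6855.

E = 0.686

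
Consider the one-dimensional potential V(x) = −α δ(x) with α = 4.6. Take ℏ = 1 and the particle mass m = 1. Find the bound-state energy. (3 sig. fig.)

For x ≠ 0 the bound state is ψ ∝ e^{−κ|x|}; integrating the TISE across the delta gives the cusp condition 2κ = 2mα/ℏ², so κ = 4.600.
Then E = −ℏ²κ²/(2m) = −mα²/(2ℏ²) = -10.58.

E = -10.6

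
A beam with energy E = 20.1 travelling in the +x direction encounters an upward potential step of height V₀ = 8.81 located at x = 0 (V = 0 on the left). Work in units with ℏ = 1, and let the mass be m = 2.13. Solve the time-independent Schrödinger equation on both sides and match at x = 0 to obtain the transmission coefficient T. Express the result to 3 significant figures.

T = 0.979

The wavenumbers are k₁ = √(2mE)/ℏ = 9.253 on the left and k₂ = √(2m(E − V₀))/ℏ = 6.935 on the right.
Continuity of ψ and ψ′ at the step yields the reflection amplitude r = (k₁ − k₂)/(k₁ + k₂) = 0.1432; thus R = |r|² = 0.02051, T = 0.9795.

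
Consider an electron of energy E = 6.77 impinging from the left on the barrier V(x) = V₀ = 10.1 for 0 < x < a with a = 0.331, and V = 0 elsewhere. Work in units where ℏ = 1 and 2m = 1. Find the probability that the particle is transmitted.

T = 0.682

E < V₀: inside the barrier ψ ∝ e^{±κx} with κ = √(2m(V₀ − E))/ℏ = 1.825.
κa = 0.6040, sinh(κa) = 0.6414.
The exact tunnelling result is T⁻¹ = 1 + V₀² sinh²(κa) / [4E(V₀ − E)] = 1.465, so T = 0.682.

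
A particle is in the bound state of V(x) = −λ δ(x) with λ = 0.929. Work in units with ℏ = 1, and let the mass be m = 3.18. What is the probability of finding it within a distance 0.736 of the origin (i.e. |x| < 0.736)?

The normalised bound state is ψ = √κ e^{−κ|x|} with κ = mλ/ℏ² = 2.954.
P(|x| < d) = ∫_{−d}^{d} κ e^{−2κ|x|} dx = 1 − e^{−2κd} = 1 − e^{−4.349} = 0.9871.

P = 0.987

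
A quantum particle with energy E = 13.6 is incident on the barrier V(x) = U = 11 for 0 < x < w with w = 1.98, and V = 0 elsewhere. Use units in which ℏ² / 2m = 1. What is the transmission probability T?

E > U: inside the barrier k₂ = √(2m(E − U))/ℏ = 1.612, k₂w = 3.193.
Matching at both interfaces gives T⁻¹ = 1 + U² sin²(k₂w) / [4E(E − U)] = 1.002, hence T = 0.998.

T = 0.998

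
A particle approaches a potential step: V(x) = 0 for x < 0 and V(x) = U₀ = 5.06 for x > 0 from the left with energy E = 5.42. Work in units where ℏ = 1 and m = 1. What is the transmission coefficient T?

T = 0.652

On each side the TISE gives plane waves with k = √(2m(E − V))/ℏ: k₁ = √(2·1·5.42) = 3.292, k₂ = √(2·1·0.36) = 0.8485.
Continuity of ψ and ψ′ at the step yields the reflection amplitude r = (k₁ − k₂)/(k₁ + k₂) = 0.5902; thus R = |r|² = 0.3483, T = 0.6517.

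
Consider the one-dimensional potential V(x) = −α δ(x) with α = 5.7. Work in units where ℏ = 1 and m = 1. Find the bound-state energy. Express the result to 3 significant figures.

For x ≠ 0 the bound state is ψ ∝ e^{−κ|x|}; integrating the TISE across the delta gives the cusp condition 2κ = 2mα/ℏ², so κ = 5.700.
Then E = −ℏ²κ²/(2m) = −mα²/(2ℏ²) = -16.25.

E = -16.2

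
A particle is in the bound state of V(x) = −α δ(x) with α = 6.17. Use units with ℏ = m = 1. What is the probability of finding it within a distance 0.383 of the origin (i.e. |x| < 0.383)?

The normalised bound state is ψ = √κ e^{−κ|x|} with κ = mα/ℏ² = 6.170.
P(|x| < d) = ∫_{−d}^{d} κ e^{−2κ|x|} dx = 1 − e^{−2κd} = 1 − e^{−4.726} = 0.9911.

P = 0.991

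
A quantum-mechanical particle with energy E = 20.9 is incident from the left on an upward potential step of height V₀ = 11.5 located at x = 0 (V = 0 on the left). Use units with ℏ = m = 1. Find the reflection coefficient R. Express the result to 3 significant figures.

R = 0.0389

On each side the TISE gives plane waves with k = √(2m(E − V))/ℏ: k₁ = √(2·1·20.9) = 6.465, k₂ = √(2·1·9.4) = 4.336.
Continuity of ψ and ψ′ at the step yields the reflection amplitude r = (k₁ − k₂)/(k₁ + k₂) = 0.1971; thus R = |r|² = 0.03887, T = 0.9611.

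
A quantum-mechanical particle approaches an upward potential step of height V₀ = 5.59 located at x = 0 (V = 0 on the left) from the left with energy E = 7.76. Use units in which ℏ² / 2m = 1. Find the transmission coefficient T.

T = 0.905

The wavenumbers are k₁ = √(2mE)/ℏ = 2.786 on the left and k₂ = √(2m(E − V₀))/ℏ = 1.473 on the right.
Matching ψ and ψ′ at x = 0 gives r = (k₁ − k₂)/(k₁ + k₂), so R = r² = 0.09499 and T = 1 − R = 0.9050.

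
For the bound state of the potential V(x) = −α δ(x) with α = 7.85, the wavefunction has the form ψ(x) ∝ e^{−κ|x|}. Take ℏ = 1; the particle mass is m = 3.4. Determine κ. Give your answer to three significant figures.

κ = 26.7

Integrate −(ℏ²/2m)ψ'' − αδ(x)ψ = Eψ from −ε to +ε: the ψ'' term gives ψ'(0⁺) − ψ'(0⁻) and the δ term gives −(2mα/ℏ²)ψ(0).
With ψ ∝ e^{−κ|x|} this yields −2κ = −2mα/ℏ², so κ = mα/ℏ² = 26.69.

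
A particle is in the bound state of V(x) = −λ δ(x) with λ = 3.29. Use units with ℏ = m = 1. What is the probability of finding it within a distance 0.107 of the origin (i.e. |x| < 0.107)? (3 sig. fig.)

P = 0.505

The normalised bound state is ψ = √κ e^{−κ|x|} with κ = mλ/ℏ² = 3.290.
P(|x| < d) = ∫_{−d}^{d} κ e^{−2κ|x|} dx = 1 − e^{−2κd} = 1 − e^{−0.7041} = 0.5054.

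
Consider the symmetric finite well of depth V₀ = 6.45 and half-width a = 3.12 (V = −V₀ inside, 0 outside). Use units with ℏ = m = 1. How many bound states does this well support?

N = 8

The dimensionless depth is z₀ = a√(2mV₀)/ℏ = 3.12 × √(12.90) = 11.21.
A new bound state (alternating even/odd) appears each time z₀ passes a multiple of π/2, so N = ⌊2z₀/π⌋ + 1 = ⌊7.134⌋ + 1 = 8.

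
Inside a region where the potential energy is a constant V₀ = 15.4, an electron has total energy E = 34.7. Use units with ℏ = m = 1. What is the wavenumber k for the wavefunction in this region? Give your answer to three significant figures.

k = 6.21

With E > V₀ the solution is oscillatory, ψ ∝ e^{±ikx} with k = √(2m(E − V₀))/ℏ.
k = √(2 × 1 × 19.3) = 6.213.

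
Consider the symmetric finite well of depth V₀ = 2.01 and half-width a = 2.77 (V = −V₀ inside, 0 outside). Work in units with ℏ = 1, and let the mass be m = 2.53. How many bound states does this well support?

N = 6

The dimensionless depth is z₀ = a√(2mV₀)/ℏ = 2.77 × √(10.17) = 8.834.
A new bound state (alternating even/odd) appears each time z₀ passes a multiple of π/2, so N = ⌊2z₀/π⌋ + 1 = ⌊5.624⌋ + 1 = 6.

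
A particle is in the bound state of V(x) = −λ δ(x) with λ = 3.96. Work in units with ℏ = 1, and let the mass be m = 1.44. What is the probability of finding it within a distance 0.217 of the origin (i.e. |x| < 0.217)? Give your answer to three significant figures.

P = 0.916

The normalised bound state is ψ = √κ e^{−κ|x|} with κ = mλ/ℏ² = 5.702.
P(|x| < d) = ∫_{−d}^{d} κ e^{−2κ|x|} dx = 1 − e^{−2κd} = 1 − e^{−2.475} = 0.9158.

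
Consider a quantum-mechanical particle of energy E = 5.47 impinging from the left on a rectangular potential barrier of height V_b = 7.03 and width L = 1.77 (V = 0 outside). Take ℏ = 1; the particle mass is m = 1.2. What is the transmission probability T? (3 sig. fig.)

E < V_b: inside the barrier ψ ∝ e^{±κx} with κ = √(2m(V_b − E))/ℏ = 1.935.
κL = 3.425, sinh(κL) = 15.34.
Matching ψ, ψ′ at both faces gives T = [1 + V_b² sinh²(κL) / (4E(V_b − E))]⁻¹ = 1/341.8 = 0.00293.

T = 0.00293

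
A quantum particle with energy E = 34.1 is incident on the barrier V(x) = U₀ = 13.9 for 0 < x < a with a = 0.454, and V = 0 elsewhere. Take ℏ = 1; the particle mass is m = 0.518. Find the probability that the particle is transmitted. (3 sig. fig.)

E > U₀: inside the barrier k₂ = √(2m(E − U₀))/ℏ = 4.575, k₂a = 2.077.
T = [1 + U₀² sin²(k₂a) / (4E(E − U₀))]⁻¹ = 1/1.054 = 0.949.

T = 0.949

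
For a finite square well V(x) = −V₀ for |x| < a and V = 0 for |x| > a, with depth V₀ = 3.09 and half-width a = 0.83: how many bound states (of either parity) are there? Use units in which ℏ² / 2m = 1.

The dimensionless depth is z₀ = a√(2mV₀)/ℏ = 0.83 × √(3.090) = 1.459.
The even/odd transcendental equations gain one root per π/2 in z₀, giving N = 1 + ⌊2z₀/π⌋ = 1 + ⌊0.9288⌋ = 1.

N = 1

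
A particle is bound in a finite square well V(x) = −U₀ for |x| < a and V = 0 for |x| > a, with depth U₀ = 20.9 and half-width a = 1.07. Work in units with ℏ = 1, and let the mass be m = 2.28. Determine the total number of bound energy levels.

N = 7

The dimensionless depth is z₀ = a√(2mU₀)/ℏ = 1.07 × √(95.30) = 10.45.
The even/odd transcendental equations gain one root per π/2 in z₀, giving N = 1 + ⌊2z₀/π⌋ = 1 + ⌊6.650⌋ = 7.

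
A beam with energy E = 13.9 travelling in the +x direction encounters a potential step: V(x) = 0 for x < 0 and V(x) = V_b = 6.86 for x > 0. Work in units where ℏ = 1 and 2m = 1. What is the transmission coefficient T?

On each side the TISE gives plane waves with k = √(2m(E − V))/ℏ: k₁ = √(2·½·13.9) = 3.728, k₂ = √(2·½·7.04) = 2.653.
Matching ψ and ψ′ at x = 0 gives r = (k₁ − k₂)/(k₁ + k₂), so R = r² = 0.02838 and T = 1 − R = 0.9716.

T = 0.972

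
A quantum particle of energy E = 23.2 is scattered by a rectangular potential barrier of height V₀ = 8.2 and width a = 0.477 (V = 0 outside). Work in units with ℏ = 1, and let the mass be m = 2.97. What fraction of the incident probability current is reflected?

R = 0.0442

E > V₀: inside the barrier k₂ = √(2m(E − V₀))/ℏ = 9.439, k₂a = 4.503.
Matching at both interfaces gives T⁻¹ = 1 + V₀² sin²(k₂a) / [4E(E − V₀)] = 1.046, hence T = 0.956.
R = 1 − T = 0.0442.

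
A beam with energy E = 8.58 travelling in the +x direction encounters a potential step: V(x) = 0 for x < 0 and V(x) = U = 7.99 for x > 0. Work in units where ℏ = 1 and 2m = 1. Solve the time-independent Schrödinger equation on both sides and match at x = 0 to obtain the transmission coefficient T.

The wavenumbers are k₁ = √(2mE)/ℏ = 2.929 on the left and k₂ = √(2m(E − U))/ℏ = 0.7681 on the right.
Matching ψ and ψ′ at x = 0 gives r = (k₁ − k₂)/(k₁ + k₂), so R = r² = 0.3416 and T = 1 − R = 0.6584.

T = 0.658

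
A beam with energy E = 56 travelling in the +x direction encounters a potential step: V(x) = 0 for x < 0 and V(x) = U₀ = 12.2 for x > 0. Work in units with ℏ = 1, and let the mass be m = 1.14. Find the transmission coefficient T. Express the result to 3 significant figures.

T = 0.996

On each side the TISE gives plane waves with k = √(2m(E − V))/ℏ: k₁ = √(2·1.14·56) = 11.30, k₂ = √(2·1.14·43.8) = 9.993.
Continuity of ψ and ψ′ at the step yields the reflection amplitude r = (k₁ − k₂)/(k₁ + k₂) = 0.06135; thus R = |r|² = 0.003764, T = 0.9962.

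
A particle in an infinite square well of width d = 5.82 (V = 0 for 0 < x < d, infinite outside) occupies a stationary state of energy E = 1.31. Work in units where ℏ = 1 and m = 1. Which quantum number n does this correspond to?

For an infinite well E_n = n²π²ℏ²/(2md²), so n = (d/πℏ)√(2mE).
n = (5.82/π) × √(2 × 1 × 1.31) = 2.999 → n = 3.

n = 3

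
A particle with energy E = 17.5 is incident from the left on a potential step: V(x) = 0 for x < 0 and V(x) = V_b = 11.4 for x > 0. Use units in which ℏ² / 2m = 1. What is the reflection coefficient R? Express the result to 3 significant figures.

R = 0.0663

The wavenumbers are k₁ = √(2mE)/ℏ = 4.183 on the left and k₂ = √(2m(E − V_b))/ℏ = 2.470 on the right.
Continuity of ψ and ψ′ at the step yields the reflection amplitude r = (k₁ − k₂)/(k₁ + k₂) = 0.2575; thus R = |r|² = 0.06633, T = 0.9337.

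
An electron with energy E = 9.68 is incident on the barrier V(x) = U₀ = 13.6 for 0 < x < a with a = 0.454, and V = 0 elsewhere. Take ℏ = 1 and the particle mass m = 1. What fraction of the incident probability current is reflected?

R = 0.767

Since E < U₀ the interior solution is evanescent with decay constant κ = √(2m(U₀ − E))/ℏ = 2.800.
κa = 1.271, sinh(κa) = 1.642.
The exact tunnelling result is T⁻¹ = 1 + U₀² sinh²(κa) / [4E(U₀ − E)] = 4.287, so T = 0.233.
R = 1 − T = 0.767.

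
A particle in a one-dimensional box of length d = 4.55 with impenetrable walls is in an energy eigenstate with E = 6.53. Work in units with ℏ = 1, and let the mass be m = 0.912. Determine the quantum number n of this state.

From E_n = n²π²ℏ²/(2md²) invert to n = √(2md²E)/(πℏ).
n = (4.55/π) × √(2 × 0.912 × 6.53) = 4.998 → n = 5.

n = 5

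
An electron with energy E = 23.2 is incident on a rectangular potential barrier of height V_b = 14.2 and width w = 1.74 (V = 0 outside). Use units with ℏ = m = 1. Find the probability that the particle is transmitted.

T = 0.839

E > V_b: inside the barrier k₂ = √(2m(E − V_b))/ℏ = 4.243, k₂w = 7.382.
Matching at both interfaces gives T⁻¹ = 1 + V_b² sin²(k₂w) / [4E(E − V_b)] = 1.192, hence T = 0.839.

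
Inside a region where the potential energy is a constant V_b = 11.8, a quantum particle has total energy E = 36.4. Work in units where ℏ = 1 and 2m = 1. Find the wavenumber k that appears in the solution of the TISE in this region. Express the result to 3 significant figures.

k = 4.96

With E > V_b the solution is oscillatory, ψ ∝ e^{±ikx} with k = √(2m(E − V_b))/ℏ.
k = √(2 × 0.5 × 24.6) = 4.960.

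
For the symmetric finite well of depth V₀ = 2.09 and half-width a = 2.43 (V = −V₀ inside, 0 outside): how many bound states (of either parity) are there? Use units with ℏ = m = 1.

N = 4

The dimensionless depth is z₀ = a√(2mV₀)/ℏ = 2.43 × √(4.180) = 4.968.
The even/odd transcendental equations gain one root per π/2 in z₀, giving N = 1 + ⌊2z₀/π⌋ = 1 + ⌊3.163⌋ = 4.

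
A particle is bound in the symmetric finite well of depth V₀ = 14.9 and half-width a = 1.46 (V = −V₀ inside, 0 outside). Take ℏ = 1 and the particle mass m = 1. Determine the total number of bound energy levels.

N = 6

Define the well-strength parameter z₀ = (a/ℏ)√(2mV₀) = 1.46 × √(2·1·14.9) = 7.970.
The even/odd transcendental equations gain one root per π/2 in z₀, giving N = 1 + ⌊2z₀/π⌋ = 1 + ⌊5.074⌋ = 6.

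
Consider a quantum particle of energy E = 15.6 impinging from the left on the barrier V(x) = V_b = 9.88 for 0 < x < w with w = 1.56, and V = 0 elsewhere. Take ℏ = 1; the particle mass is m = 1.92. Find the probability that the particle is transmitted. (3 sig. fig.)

E > V_b: inside the barrier k₂ = √(2m(E − V_b))/ℏ = 4.687, k₂w = 7.311.
Matching at both interfaces gives T⁻¹ = 1 + V_b² sin²(k₂w) / [4E(E − V_b)] = 1.201, hence T = 0.833.

T = 0.833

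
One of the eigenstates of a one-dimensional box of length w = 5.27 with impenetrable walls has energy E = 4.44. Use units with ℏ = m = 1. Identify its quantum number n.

For an infinite well E_n = n²π²ℏ²/(2mw²), so n = (w/πℏ)√(2mE).
n = (5.27/π) × √(2 × 1 × 4.44) = 4.999 → n = 5.

n = 5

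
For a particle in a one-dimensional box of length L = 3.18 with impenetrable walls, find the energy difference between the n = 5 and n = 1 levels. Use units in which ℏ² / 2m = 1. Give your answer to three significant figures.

ΔE = 23.4

E_n = n²π²ℏ²/(2mL²), so ΔE = (5² − 1²) π²ℏ²/(2mL²).
ΔE = 24 × π² / (2 × 0.5 × 3.18²) = 23.42.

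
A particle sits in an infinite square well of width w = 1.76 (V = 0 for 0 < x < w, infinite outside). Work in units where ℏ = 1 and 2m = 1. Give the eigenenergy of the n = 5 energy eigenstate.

E = 79.7

The infinite-well eigenfunctions ψ_n = √(2/w) sin(nπx/w) vanish at both walls, giving E_n = n²π²ℏ²/(2mw²).
E_5 = 5² × π² / (2 × 0.5 × 1.76²) = 79.66.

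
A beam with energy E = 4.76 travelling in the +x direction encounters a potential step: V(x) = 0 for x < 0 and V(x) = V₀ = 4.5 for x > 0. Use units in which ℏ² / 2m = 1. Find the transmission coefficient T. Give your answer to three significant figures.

The wavenumbers are k₁ = √(2mE)/ℏ = 2.182 on the left and k₂ = √(2m(E − V₀))/ℏ = 0.5099 on the right.
Continuity of ψ and ψ′ at the step yields the reflection amplitude r = (k₁ − k₂)/(k₁ + k₂) = 0.6211; thus R = |r|² = 0.3858, T = 0.6142.

T = 0.614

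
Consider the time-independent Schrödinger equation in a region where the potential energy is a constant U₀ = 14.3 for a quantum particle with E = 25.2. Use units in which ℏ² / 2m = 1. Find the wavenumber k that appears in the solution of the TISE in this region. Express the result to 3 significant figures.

With E > U₀ the solution is oscillatory, ψ ∝ e^{±ikx} with k = √(2m(E − U₀))/ℏ.
k = √(2 × 0.5 × 10.9) = 3.302.

k = 3.30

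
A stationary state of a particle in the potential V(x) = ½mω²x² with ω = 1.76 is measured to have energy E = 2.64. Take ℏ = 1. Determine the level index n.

Invert E_n = (n + ½)ℏω: n = E/ℏω − ½ = 1.000, so n = 1.

n = 1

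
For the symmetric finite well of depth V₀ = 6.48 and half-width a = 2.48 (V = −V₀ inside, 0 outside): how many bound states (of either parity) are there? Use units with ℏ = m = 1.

Define the well-strength parameter z₀ = (a/ℏ)√(2mV₀) = 2.48 × √(2·1·6.48) = 8.928.
The even/odd transcendental equations gain one root per π/2 in z₀, giving N = 1 + ⌊2z₀/π⌋ = 1 + ⌊5.684⌋ = 6.

N = 6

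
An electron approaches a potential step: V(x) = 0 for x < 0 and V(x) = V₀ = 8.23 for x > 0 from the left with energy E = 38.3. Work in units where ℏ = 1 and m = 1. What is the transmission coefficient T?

The wavenumbers are k₁ = √(2mE)/ℏ = 8.752 on the left and k₂ = √(2m(E − V₀))/ℏ = 7.755 on the right.
Continuity of ψ and ψ′ at the step yields the reflection amplitude r = (k₁ − k₂)/(k₁ + k₂) = 0.06041; thus R = |r|² = 0.003649, T = 0.9964.

T = 0.996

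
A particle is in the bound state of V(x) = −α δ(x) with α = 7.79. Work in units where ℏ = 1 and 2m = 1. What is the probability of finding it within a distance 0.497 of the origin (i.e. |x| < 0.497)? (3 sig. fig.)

P = 0.979

The normalised bound state is ψ = √κ e^{−κ|x|} with κ = mα/ℏ² = 3.895.
P(|x| < d) = ∫_{−d}^{d} κ e^{−2κ|x|} dx = 1 − e^{−2κd} = 1 − e^{−3.872} = 0.9792.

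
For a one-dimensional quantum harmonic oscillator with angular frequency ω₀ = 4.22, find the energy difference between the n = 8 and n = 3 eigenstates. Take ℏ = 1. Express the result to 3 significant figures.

E_n = ℏω₀(n + ½), so ΔE = (8 − 3) ℏω₀ = 5 × 4.22 = 21.10.

ΔE = 21.1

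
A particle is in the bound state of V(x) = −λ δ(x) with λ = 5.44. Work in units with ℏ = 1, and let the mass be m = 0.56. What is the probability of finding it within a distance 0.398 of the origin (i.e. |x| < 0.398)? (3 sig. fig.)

The normalised bound state is ψ = √κ e^{−κ|x|} with κ = mλ/ℏ² = 3.046.
P(|x| < d) = ∫_{−d}^{d} κ e^{−2κ|x|} dx = 1 − e^{−2κd} = 1 − e^{−2.425} = 0.9115.

P = 0.912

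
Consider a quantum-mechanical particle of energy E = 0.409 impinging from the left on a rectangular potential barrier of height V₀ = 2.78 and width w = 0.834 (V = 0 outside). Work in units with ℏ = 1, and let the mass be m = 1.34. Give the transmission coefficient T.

T = 0.0300

Since E < V₀ the interior solution is evanescent with decay constant κ = √(2m(V₀ − E))/ℏ = 2.521.
κw = 2.102, sinh(κw) = 4.031.
Matching ψ, ψ′ at both faces gives T = [1 + V₀² sinh²(κw) / (4E(V₀ − E))]⁻¹ = 1/33.38 = 0.0300.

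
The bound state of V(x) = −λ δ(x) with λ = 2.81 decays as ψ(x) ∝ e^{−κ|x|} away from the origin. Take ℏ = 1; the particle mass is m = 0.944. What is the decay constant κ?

κ = 2.65

Integrate −(ℏ²/2m)ψ'' − λδ(x)ψ = Eψ from −ε to +ε: the ψ'' term gives ψ'(0⁺) − ψ'(0⁻) and the δ term gives −(2mλ/ℏ²)ψ(0).
With ψ ∝ e^{−κ|x|} this yields −2κ = −2mλ/ℏ², so κ = mλ/ℏ² = 2.653.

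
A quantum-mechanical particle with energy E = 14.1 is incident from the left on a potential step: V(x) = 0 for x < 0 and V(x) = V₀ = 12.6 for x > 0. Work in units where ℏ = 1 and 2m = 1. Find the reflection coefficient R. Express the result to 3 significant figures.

On each side the TISE gives plane waves with k = √(2m(E − V))/ℏ: k₁ = √(2·½·14.1) = 3.755, k₂ = √(2·½·1.5) = 1.225.
Continuity of ψ and ψ′ at the step yields the reflection amplitude r = (k₁ − k₂)/(k₁ + k₂) = 0.5081; thus R = |r|² = 0.2582, T = 0.7418.

R = 0.258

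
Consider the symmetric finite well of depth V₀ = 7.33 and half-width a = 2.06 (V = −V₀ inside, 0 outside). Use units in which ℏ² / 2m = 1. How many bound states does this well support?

The dimensionless depth is z₀ = a√(2mV₀)/ℏ = 2.06 × √(7.330) = 5.577.
The even/odd transcendental equations gain one root per π/2 in z₀, giving N = 1 + ⌊2z₀/π⌋ = 1 + ⌊3.551⌋ = 4.

N = 4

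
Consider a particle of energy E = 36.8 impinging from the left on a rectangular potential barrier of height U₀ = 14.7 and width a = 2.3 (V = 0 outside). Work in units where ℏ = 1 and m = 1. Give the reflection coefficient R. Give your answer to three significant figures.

E > U₀: inside the barrier k₂ = √(2m(E − U₀))/ℏ = 6.648, k₂a = 15.29.
Matching at both interfaces gives T⁻¹ = 1 + U₀² sin²(k₂a) / [4E(E − U₀)] = 1.011, hence T = 0.989.
R = 1 − T = 0.0108.

R = 0.0108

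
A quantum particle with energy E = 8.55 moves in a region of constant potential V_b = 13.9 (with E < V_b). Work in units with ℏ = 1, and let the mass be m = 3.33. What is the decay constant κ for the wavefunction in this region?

Since E < V_b the TISE in this region is ψ'' = κ²ψ with κ = √(2m(V_b − E))/ℏ.
κ = √(2 × 3.33 × 5.35) = 5.969.

κ = 5.97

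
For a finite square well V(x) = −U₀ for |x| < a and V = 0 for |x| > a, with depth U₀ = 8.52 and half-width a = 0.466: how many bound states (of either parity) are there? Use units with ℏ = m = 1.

The dimensionless depth is z₀ = a√(2mU₀)/ℏ = 0.466 × √(17.04) = 1.924.
The even/odd transcendental equations gain one root per π/2 in z₀, giving N = 1 + ⌊2z₀/π⌋ = 1 + ⌊1.225⌋ = 2.

N = 2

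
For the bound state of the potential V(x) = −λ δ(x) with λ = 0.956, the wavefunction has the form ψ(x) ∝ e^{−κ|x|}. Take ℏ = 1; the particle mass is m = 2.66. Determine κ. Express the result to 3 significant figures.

Integrate −(ℏ²/2m)ψ'' − λδ(x)ψ = Eψ from −ε to +ε: the ψ'' term gives ψ'(0⁺) − ψ'(0⁻) and the δ term gives −(2mλ/ℏ²)ψ(0).
With ψ ∝ e^{−κ|x|} this yields −2κ = −2mλ/ℏ², so κ = mλ/ℏ² = 2.543.

κ = 2.54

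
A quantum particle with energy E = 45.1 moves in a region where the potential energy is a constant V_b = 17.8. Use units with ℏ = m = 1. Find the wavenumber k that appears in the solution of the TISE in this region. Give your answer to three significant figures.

With E > V_b the solution is oscillatory, ψ ∝ e^{±ikx} with k = √(2m(E − V_b))/ℏ.
k = √(2 × 1 × 27.3) = 7.389.

k = 7.39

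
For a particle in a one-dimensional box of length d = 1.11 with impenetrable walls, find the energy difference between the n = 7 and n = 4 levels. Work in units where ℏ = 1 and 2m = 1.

ΔE = 264

E_n = n²π²ℏ²/(2md²), so ΔE = (7² − 4²) π²ℏ²/(2md²).
ΔE = 33 × π² / (2 × 0.5 × 1.11²) = 264.3.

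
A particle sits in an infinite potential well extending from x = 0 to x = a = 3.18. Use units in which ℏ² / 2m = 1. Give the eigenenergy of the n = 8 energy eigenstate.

E = 62.5

Requiring ψ(0) = ψ(a) = 0 quantises k = nπ/a, hence E_n = ℏ²k²/2m = n²π²ℏ²/(2ma²).
E_8 = 8² × π² / (2 × 0.5 × 3.18²) = 62.46.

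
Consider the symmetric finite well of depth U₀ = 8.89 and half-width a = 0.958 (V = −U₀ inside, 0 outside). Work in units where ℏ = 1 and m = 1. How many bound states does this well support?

The dimensionless depth is z₀ = a√(2mU₀)/ℏ = 0.958 × √(17.78) = 4.040.
The even/odd transcendental equations gain one root per π/2 in z₀, giving N = 1 + ⌊2z₀/π⌋ = 1 + ⌊2.572⌋ = 3.

N = 3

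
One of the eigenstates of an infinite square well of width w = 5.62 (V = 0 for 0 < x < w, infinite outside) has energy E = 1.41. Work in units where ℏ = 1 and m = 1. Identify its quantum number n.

For an infinite well E_n = n²π²ℏ²/(2mw²), so n = (w/πℏ)√(2mE).
n = (5.62/π) × √(2 × 1 × 1.41) = 3.004 → n = 3.

n = 3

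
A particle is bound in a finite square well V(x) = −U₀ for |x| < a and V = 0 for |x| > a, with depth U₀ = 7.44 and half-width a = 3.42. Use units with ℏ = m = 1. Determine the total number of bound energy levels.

N = 9

Define the well-strength parameter z₀ = (a/ℏ)√(2mU₀) = 3.42 × √(2·1·7.44) = 13.19.
The even/odd transcendental equations gain one root per π/2 in z₀, giving N = 1 + ⌊2z₀/π⌋ = 1 + ⌊8.399⌋ = 9.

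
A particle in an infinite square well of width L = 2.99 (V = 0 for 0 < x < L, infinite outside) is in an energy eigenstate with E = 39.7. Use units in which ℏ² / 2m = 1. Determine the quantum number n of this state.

n = 6

From E_n = n²π²ℏ²/(2mL²) invert to n = √(2mL²E)/(πℏ).
n = (2.99/π) × √(2 × 0.5 × 39.7) = 5.997 → n = 6.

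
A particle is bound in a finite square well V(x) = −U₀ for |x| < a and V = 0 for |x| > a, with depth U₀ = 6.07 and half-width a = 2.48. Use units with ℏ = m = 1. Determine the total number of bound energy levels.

Define the well-strength parameter z₀ = (a/ℏ)√(2mU₀) = 2.48 × √(2·1·6.07) = 8.641.
The even/odd transcendental equations gain one root per π/2 in z₀, giving N = 1 + ⌊2z₀/π⌋ = 1 + ⌊5.501⌋ = 6.

N = 6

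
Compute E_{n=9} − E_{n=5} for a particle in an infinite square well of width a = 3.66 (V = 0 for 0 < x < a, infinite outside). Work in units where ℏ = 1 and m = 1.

E_n = n²π²ℏ²/(2ma²), so ΔE = (9² − 5²) π²ℏ²/(2ma²).
ΔE = 56 × π² / (2 × 1 × 3.66²) = 20.63.

ΔE = 20.6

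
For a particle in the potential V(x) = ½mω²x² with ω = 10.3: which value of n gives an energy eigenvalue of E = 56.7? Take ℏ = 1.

E_n = ℏω(n + ½) ⇒ n = E/(ℏω) − ½ = 56.7/10.3 − 0.5 = 5.005 → n = 5.

n = 5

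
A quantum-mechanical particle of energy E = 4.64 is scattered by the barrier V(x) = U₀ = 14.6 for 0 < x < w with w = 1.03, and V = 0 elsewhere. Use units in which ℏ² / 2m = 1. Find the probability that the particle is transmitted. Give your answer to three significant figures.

E < U₀: inside the barrier ψ ∝ e^{±κx} with κ = √(2m(U₀ − E))/ℏ = 3.156.
κw = 3.251, sinh(κw) = 12.88.
The exact tunnelling result is T⁻¹ = 1 + U₀² sinh²(κw) / [4E(U₀ − E)] = 192.4, so T = 0.00520.

T = 0.00520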